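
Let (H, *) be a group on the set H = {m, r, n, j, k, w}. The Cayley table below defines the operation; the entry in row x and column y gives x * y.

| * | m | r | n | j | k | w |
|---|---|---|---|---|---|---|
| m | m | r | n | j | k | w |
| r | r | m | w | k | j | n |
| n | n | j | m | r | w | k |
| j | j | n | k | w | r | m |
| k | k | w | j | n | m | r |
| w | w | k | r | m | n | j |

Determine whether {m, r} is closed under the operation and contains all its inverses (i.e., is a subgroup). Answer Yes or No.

Yes

{m, r} contains the identity m.
Checking products: every product of two elements of {m, r} (read from the table) lies in {m, r}, so the set is closed.
In a finite group, a nonempty closed subset is a subgroup. So {m, r} ≤ H.
(Structurally, H here is isomorphic to the symmetric group S_3.)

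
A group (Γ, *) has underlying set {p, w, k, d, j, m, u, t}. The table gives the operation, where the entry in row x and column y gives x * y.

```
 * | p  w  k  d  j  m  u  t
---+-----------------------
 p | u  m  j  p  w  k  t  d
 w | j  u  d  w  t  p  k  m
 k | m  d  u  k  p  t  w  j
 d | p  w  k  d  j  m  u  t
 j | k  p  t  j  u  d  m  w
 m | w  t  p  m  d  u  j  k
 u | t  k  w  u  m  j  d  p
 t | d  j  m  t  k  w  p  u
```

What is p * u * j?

k

p * u = t
t * j = k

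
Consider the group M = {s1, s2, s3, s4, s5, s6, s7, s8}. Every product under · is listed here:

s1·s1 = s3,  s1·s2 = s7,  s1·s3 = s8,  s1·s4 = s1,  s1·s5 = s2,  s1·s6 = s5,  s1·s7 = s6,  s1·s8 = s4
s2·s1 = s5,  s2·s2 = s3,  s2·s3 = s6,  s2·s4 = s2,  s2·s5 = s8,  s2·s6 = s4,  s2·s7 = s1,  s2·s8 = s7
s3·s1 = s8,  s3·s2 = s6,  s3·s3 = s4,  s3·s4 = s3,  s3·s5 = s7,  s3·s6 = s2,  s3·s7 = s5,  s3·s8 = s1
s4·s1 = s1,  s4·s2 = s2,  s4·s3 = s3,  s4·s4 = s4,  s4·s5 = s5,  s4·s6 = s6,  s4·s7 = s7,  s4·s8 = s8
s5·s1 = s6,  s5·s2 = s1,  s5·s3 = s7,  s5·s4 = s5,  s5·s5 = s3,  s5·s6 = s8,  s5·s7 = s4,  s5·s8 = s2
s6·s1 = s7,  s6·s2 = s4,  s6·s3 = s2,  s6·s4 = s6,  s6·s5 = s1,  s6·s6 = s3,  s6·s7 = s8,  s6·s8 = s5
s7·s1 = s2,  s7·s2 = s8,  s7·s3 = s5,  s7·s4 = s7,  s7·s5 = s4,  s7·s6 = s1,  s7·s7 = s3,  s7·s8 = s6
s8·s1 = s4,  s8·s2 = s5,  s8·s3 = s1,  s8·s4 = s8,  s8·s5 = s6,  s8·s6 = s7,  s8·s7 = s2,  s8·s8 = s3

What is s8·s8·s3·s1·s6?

s5

s8·s8 = s3
s3·s3 = s4
s4·s1 = s1
s1·s6 = s5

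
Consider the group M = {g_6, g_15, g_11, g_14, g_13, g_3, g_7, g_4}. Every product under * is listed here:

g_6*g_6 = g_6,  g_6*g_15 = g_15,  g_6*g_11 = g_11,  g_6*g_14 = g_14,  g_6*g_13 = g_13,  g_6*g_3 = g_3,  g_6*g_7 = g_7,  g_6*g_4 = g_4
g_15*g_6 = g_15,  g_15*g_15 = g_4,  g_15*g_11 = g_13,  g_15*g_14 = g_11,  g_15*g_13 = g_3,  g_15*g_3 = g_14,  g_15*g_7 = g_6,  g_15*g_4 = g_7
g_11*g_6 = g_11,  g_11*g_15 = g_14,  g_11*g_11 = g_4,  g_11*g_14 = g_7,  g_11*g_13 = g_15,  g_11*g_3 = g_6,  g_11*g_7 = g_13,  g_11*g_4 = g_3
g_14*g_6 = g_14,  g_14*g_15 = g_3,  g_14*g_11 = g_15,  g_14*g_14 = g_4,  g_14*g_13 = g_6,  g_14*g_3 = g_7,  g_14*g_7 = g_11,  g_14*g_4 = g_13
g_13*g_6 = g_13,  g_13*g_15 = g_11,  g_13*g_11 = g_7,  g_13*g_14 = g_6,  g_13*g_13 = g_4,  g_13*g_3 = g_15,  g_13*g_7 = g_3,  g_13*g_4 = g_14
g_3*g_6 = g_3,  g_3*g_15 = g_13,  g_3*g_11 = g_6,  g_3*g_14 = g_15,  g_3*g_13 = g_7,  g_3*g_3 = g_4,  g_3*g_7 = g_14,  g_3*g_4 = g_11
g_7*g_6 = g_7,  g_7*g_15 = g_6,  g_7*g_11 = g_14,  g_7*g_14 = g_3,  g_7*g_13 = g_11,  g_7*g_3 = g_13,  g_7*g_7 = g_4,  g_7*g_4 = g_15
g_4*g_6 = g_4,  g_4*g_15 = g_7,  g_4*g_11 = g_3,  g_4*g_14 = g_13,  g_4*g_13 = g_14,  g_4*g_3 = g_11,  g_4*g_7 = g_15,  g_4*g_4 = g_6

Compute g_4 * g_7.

g_15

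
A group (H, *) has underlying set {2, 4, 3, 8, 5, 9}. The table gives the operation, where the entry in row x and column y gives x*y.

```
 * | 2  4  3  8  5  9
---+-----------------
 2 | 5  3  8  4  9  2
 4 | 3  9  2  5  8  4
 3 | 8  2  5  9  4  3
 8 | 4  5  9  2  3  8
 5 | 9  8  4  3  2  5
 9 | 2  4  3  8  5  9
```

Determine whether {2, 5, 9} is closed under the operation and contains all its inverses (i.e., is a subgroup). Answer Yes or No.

{2, 5, 9} contains the identity 9.
Checking products: every product of two elements of {2, 5, 9} (read from the table) lies in {2, 5, 9}, so the set is closed.
In a finite group, a nonempty closed subset is a subgroup. So {2, 5, 9} ≤ H.

Yes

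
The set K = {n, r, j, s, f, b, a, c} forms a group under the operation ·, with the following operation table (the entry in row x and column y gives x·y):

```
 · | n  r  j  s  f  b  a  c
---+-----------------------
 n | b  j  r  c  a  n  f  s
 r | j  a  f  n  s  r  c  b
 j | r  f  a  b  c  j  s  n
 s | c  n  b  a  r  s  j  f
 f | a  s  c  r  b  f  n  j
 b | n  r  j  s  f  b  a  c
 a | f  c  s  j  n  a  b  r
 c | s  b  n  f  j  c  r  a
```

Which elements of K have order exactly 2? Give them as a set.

{a, f, n}

Identity is b. Compute the order of each non-identity element by repeated multiplication:
  n: n → b  (order 2)
  r: r → a → c → b  (order 4)
  j: j → a → s → b  (order 4)
  s: s → a → j → b  (order 4)
  f: f → b  (order 2)
  a: a → b  (order 2)
  c: c → a → r → b  (order 4)
Elements of order 2: {a, f, n}.
(Structurally, K here is isomorphic to Z_2 x Z_4.)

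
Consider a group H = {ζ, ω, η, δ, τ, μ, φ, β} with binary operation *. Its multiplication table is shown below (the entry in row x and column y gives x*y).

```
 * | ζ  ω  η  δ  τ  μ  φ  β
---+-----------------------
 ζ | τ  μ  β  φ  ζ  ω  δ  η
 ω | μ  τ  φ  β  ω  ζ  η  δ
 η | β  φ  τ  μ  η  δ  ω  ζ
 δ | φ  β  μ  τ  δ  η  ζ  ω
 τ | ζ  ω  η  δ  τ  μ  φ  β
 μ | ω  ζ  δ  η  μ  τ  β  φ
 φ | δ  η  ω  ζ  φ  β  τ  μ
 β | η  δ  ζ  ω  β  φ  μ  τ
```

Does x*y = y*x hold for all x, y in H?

Check whether the table is symmetric across its main diagonal.
Every entry (row x, col y) equals the entry (row y, col x), so H is abelian.

Yes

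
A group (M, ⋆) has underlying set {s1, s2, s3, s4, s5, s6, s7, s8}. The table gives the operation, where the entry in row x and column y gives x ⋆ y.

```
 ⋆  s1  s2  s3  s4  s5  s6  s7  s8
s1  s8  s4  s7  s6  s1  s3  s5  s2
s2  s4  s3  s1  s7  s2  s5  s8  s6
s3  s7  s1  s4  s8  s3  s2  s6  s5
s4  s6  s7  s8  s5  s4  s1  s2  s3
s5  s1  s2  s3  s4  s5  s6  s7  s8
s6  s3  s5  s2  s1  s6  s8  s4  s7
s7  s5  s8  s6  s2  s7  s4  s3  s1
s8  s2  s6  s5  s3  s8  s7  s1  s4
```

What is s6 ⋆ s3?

s2

Read row s6, column s3: s6 ⋆ s3 = s2.
(Structurally, M here is isomorphic to the cyclic group Z_8.)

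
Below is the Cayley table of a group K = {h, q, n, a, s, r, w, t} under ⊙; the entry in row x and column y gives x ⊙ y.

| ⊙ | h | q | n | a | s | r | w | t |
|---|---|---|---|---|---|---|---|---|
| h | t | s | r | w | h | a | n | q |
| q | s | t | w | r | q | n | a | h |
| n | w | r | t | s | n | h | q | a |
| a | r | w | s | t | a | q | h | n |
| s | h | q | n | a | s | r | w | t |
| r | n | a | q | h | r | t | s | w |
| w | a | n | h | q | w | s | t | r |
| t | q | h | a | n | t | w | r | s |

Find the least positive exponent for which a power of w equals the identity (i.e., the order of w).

The identity element is s (its row matches the header).
w^1 = w
w^2 = w ⊙ w = t
w^3 = t ⊙ w = r
w^4 = r ⊙ w = s
The first power of w equal to the identity is w^4, so ord(w) = 4.

4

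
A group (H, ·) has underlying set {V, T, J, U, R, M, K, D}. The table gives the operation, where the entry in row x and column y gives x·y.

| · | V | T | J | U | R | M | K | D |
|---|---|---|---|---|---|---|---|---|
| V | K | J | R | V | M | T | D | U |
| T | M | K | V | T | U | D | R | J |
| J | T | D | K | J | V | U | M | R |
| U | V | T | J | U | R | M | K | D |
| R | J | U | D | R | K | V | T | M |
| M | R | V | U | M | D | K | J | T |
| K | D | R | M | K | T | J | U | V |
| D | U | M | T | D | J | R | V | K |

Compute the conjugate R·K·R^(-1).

K

The identity is U. In row R, the entry U sits in column T, so R^(-1) = T.
R·K = T
T·T = K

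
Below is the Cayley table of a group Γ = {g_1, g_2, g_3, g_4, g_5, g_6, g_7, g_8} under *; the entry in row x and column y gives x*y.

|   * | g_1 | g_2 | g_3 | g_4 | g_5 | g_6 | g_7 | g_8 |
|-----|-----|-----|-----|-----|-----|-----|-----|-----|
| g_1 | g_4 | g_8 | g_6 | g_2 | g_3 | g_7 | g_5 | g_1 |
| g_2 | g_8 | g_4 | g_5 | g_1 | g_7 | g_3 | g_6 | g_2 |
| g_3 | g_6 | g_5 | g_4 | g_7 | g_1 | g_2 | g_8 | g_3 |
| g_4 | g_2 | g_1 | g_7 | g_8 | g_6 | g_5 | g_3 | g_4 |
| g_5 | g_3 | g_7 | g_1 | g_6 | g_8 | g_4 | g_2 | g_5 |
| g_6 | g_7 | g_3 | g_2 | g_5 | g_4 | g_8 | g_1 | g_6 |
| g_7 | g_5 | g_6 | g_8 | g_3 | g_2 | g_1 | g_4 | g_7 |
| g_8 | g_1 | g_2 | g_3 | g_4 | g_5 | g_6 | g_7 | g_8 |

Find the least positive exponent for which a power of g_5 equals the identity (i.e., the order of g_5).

2

The identity element is g_8 (its row matches the header).
g_5^1 = g_5
g_5^2 = g_5*g_5 = g_8
The first power of g_5 equal to the identity is g_5^2, so ord(g_5) = 2.
(Structurally, Γ here is isomorphic to Z_2 x Z_4.)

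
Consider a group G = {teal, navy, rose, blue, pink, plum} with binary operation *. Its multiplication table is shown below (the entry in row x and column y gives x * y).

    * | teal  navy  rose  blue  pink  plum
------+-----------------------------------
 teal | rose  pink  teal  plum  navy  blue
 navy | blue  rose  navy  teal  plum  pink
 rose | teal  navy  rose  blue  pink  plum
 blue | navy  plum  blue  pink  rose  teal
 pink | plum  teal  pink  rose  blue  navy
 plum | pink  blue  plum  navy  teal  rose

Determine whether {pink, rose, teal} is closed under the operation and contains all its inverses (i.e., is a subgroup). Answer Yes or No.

pink * pink = blue, which is not in {pink, rose, teal}.
The subset is not closed under *, so it is not a subgroup.

No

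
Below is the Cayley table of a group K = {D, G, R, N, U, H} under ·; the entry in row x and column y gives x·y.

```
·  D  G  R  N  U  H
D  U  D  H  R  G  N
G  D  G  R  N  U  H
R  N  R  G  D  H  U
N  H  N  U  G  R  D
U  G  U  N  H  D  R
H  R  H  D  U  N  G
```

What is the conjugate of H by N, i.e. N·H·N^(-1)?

R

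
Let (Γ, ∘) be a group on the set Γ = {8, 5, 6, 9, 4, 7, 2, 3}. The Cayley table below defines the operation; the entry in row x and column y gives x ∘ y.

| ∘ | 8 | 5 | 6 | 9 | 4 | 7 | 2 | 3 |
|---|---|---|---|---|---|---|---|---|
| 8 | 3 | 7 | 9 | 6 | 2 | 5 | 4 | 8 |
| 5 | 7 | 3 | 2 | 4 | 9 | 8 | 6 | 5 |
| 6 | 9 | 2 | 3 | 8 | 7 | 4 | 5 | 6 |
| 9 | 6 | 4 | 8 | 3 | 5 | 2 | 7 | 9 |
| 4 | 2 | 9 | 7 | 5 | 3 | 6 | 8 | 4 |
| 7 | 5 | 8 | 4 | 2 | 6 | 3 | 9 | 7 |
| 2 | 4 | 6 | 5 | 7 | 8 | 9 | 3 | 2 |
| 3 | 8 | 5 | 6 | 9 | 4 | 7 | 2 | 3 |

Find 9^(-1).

First locate the identity: row 3 matches the header, so 3 is the identity.
Scan row 9 for 3: 9 ∘ 9 = 3. Hence 9^(-1) = 9.

9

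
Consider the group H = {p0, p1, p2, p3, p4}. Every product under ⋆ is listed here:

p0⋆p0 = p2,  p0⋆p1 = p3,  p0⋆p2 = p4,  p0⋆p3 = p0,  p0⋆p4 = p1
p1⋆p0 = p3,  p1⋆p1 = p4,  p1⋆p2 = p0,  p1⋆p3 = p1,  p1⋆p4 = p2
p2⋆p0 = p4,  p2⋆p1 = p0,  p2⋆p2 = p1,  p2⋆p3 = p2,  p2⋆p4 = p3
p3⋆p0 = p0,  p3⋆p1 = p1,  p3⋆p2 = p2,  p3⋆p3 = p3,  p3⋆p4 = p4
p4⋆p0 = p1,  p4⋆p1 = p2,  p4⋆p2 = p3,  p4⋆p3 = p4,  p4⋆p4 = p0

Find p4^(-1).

p2

First locate the identity: row p3 matches the header, so p3 is the identity.
Scan row p4 for p3: p4 ⋆ p2 = p3. Hence p4^(-1) = p2.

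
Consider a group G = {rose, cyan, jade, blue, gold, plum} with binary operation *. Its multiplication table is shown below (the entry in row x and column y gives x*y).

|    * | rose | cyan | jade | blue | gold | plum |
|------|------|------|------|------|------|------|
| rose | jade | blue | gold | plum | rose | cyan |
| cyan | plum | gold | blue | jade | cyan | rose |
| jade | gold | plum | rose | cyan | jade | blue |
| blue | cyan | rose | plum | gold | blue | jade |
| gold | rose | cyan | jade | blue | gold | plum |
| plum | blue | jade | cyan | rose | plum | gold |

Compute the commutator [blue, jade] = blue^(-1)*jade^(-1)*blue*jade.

rose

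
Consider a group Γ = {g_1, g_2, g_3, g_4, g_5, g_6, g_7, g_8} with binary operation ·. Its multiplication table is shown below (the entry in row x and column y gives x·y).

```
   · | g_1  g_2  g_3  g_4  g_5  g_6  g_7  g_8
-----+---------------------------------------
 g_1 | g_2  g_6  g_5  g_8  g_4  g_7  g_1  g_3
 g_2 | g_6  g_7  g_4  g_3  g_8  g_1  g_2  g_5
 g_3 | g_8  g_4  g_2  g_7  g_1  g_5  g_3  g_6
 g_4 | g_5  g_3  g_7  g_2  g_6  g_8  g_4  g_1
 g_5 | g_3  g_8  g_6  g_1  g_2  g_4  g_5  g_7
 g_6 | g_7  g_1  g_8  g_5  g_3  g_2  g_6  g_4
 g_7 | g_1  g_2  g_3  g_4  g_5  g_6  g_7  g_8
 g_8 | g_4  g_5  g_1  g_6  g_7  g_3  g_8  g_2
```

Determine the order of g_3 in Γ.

The identity element is g_7 (its row matches the header).
g_3^1 = g_3
g_3^2 = g_3·g_3 = g_2
g_3^3 = g_2·g_3 = g_4
g_3^4 = g_4·g_3 = g_7
The first power of g_3 equal to the identity is g_3^4, so ord(g_3) = 4.

4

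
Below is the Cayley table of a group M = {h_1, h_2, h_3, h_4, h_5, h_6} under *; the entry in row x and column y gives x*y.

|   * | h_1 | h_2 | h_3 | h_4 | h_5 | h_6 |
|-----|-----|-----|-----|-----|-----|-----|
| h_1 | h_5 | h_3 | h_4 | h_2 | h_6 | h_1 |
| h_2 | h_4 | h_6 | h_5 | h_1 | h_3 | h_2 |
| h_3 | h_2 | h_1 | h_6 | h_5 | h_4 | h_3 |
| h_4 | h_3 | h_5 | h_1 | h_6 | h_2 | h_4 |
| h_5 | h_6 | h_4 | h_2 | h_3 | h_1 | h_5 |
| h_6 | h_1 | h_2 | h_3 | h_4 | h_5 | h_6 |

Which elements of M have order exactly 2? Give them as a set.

{h_2, h_3, h_4}

Identity is h_6. Compute the order of each non-identity element by repeated multiplication:
  h_1: h_1 → h_5 → h_6  (order 3)
  h_2: h_2 → h_6  (order 2)
  h_3: h_3 → h_6  (order 2)
  h_4: h_4 → h_6  (order 2)
  h_5: h_5 → h_1 → h_6  (order 3)
Elements of order 2: {h_2, h_3, h_4}.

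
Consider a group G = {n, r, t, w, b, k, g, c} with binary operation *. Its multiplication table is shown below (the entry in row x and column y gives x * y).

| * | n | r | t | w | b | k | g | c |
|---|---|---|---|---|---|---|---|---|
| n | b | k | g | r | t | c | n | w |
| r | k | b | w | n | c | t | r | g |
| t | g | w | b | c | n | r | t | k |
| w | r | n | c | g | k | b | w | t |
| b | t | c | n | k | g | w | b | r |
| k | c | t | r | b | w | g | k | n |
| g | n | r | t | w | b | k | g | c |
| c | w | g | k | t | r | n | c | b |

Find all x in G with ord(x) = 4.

Identity is g. Compute the order of each non-identity element by repeated multiplication:
  n: n → b → t → g  (order 4)
  r: r → b → c → g  (order 4)
  t: t → b → n → g  (order 4)
  w: w → g  (order 2)
  b: b → g  (order 2)
  k: k → g  (order 2)
  c: c → b → r → g  (order 4)
Elements of order 4: {c, n, r, t}.

{c, n, r, t}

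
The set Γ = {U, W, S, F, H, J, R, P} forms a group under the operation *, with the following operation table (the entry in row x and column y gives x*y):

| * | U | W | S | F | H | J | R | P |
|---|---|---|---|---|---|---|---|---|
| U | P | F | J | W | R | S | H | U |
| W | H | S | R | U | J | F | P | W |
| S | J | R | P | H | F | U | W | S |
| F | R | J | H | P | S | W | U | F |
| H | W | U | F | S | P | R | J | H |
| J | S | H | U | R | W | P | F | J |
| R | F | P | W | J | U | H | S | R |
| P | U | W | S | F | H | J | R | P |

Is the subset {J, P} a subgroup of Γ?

{J, P} contains the identity P.
Checking products: every product of two elements of {J, P} (read from the table) lies in {J, P}, so the set is closed.
In a finite group, a nonempty closed subset is a subgroup. So {J, P} ≤ Γ.
(Structurally, Γ here is isomorphic to the dihedral group D_4.)

Yes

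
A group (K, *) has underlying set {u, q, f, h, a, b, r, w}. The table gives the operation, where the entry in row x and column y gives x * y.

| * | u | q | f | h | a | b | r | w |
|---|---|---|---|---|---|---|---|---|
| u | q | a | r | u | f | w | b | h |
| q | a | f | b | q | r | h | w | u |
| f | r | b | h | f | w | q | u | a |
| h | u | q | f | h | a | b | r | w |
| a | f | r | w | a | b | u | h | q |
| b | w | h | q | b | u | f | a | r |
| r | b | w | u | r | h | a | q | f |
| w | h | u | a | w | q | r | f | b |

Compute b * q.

h

Read row b, column q: b * q = h.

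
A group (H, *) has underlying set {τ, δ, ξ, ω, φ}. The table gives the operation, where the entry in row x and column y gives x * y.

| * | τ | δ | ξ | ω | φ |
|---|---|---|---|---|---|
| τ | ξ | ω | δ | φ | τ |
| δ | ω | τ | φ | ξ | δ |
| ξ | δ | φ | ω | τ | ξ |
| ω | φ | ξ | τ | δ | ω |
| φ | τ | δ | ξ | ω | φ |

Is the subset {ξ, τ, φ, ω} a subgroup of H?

ω * ω = δ, which is not in {ξ, τ, φ, ω}.
The subset is not closed under *, so it is not a subgroup.

No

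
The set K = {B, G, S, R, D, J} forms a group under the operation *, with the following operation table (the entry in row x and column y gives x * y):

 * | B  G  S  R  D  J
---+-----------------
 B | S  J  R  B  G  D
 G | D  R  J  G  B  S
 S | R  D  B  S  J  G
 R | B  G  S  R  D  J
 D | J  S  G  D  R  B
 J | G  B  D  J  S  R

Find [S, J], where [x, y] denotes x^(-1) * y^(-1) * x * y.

S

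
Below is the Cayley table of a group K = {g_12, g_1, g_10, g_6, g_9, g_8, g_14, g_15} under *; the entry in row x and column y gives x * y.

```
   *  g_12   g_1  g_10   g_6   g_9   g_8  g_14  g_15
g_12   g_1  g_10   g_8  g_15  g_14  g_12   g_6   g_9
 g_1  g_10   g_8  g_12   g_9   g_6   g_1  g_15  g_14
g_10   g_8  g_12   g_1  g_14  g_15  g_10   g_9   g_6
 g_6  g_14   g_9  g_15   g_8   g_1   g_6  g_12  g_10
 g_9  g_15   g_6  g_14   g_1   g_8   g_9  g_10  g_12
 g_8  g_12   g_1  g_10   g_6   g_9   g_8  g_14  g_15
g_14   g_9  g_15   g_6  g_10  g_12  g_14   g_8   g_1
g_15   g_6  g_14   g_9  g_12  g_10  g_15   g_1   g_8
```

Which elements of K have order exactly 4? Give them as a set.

Identity is g_8. Compute the order of each non-identity element by repeated multiplication:
  g_12: g_12 → g_1 → g_10 → g_8  (order 4)
  g_1: g_1 → g_8  (order 2)
  g_10: g_10 → g_1 → g_12 → g_8  (order 4)
  g_6: g_6 → g_8  (order 2)
  g_9: g_9 → g_8  (order 2)
  g_14: g_14 → g_8  (order 2)
  g_15: g_15 → g_8  (order 2)
Elements of order 4: {g_10, g_12}.
(Structurally, K here is isomorphic to the dihedral group D_4.)

{g_10, g_12}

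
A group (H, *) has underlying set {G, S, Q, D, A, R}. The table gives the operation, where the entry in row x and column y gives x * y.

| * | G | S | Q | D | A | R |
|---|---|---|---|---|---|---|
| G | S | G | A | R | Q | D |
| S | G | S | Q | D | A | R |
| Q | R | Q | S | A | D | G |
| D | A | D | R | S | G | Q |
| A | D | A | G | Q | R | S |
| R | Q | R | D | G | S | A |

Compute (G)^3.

G^1 = G
G^2 = G * G = S
G^3 = S * G = G
(Structurally, H here is isomorphic to the symmetric group S_3.)

G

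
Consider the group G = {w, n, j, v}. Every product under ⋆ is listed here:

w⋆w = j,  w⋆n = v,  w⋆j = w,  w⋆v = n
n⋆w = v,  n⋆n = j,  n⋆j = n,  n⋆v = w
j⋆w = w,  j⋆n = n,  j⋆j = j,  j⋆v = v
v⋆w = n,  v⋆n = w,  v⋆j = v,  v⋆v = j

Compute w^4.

w^1 = w
w^2 = w ⋆ w = j
w^3 = j ⋆ w = w
w^4 = w ⋆ w = j

j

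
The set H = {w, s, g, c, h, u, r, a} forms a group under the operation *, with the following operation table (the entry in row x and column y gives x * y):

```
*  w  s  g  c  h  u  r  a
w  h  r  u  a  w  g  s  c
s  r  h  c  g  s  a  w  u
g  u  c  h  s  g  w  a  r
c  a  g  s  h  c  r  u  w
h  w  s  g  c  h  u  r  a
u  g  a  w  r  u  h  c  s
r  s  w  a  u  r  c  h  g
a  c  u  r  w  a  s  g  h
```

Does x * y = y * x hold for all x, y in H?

Yes

Check whether the table is symmetric across its main diagonal.
Every entry (row x, col y) equals the entry (row y, col x), so H is abelian.
(In fact H ≅ the elementary abelian group (Z_2)^3.)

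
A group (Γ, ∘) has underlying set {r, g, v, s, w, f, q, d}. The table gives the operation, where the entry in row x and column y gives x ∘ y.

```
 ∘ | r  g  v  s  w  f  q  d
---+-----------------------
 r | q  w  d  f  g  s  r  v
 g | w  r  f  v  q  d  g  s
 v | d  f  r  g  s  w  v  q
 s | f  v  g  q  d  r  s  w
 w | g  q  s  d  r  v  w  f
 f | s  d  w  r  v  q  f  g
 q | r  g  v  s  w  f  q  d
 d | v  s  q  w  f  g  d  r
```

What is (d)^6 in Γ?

r

d^1 = d
d^2 = d ∘ d = r
d^3 = r ∘ d = v
d^4 = v ∘ d = q
d^5 = q ∘ d = d
d^6 = d ∘ d = r
(Structurally, Γ here is isomorphic to Z_2 x Z_4.)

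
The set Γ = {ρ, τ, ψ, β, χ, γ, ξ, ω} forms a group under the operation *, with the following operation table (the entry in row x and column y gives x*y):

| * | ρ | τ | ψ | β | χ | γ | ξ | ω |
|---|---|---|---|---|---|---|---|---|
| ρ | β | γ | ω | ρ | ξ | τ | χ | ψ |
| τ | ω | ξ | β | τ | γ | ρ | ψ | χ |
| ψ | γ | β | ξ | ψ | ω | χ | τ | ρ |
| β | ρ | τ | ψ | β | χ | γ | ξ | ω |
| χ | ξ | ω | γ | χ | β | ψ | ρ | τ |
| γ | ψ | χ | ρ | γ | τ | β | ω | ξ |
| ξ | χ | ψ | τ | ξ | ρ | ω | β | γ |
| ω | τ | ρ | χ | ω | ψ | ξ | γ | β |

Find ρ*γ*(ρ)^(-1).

The identity is β. In row ρ, the entry β sits in column ρ, so ρ^(-1) = ρ.
ρ*γ = τ
τ*ρ = ω

ω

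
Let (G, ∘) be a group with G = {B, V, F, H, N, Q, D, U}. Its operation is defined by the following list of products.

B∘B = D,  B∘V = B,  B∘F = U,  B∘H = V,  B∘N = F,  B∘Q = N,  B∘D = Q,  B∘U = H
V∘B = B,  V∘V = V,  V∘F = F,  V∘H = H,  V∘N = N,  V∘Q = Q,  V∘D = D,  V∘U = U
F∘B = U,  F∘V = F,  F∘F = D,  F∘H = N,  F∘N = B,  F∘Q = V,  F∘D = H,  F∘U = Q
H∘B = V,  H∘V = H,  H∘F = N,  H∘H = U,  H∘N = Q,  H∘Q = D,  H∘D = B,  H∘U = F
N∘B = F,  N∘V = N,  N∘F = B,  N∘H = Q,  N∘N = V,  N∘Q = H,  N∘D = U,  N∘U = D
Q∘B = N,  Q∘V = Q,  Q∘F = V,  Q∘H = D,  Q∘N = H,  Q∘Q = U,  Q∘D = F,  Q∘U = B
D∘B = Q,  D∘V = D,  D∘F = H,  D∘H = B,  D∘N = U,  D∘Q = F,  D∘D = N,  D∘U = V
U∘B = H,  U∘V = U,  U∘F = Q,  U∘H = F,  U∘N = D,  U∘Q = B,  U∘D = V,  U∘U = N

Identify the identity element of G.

The identity e satisfies e ∘ x = x for all x, so its row in the table reproduces the column headers.
Row V reads: B, V, F, H, N, Q, D, U — exactly the header order. So V is the identity.

V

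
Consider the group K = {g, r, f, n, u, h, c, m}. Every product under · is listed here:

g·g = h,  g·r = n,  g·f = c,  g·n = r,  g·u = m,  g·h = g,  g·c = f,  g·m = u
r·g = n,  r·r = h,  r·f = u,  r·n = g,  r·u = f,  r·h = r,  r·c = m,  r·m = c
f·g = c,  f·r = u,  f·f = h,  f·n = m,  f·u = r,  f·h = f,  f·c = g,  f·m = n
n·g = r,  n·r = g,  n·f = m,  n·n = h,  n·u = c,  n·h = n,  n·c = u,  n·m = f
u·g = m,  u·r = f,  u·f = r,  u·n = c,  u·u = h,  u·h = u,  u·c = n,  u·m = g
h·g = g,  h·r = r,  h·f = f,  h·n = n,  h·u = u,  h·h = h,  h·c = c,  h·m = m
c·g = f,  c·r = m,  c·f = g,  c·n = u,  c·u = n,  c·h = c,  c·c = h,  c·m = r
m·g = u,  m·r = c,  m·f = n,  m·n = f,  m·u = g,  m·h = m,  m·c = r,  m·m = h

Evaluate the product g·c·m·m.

f

g·c = f
f·m = n
n·m = f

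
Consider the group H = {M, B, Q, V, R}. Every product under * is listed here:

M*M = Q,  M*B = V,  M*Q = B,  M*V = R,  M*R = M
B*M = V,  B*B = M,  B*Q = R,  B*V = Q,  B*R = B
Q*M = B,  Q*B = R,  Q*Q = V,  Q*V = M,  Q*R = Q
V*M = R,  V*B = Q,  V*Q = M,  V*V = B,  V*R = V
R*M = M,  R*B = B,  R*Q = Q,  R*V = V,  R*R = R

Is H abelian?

Check whether the table is symmetric across its main diagonal.
Every entry (row x, col y) equals the entry (row y, col x), so H is abelian.
(In fact H ≅ the cyclic group Z_5.)

Yes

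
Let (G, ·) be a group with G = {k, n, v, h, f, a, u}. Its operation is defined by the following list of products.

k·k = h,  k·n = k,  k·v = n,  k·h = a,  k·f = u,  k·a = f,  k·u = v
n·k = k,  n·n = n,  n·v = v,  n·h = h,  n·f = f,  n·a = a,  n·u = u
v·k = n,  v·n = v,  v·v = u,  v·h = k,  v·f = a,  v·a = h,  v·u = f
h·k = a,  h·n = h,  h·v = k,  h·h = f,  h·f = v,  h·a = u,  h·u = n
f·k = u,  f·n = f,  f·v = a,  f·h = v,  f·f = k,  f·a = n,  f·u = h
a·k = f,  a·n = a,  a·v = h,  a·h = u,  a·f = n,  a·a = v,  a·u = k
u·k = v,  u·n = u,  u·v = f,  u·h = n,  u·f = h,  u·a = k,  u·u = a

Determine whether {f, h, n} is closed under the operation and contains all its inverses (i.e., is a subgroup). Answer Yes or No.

No

f·f = k, which is not in {f, h, n}.
The subset is not closed under ·, so it is not a subgroup.
(Structurally, G here is isomorphic to the cyclic group Z_7.)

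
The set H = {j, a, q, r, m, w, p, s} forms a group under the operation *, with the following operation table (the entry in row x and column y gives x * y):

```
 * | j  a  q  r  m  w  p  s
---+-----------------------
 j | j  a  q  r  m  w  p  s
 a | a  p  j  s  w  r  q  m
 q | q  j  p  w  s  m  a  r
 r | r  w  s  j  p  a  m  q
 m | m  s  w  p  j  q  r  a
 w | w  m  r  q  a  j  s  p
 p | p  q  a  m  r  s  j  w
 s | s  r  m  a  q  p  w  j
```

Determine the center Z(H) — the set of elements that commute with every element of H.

{j, p}

An element z is central iff its row equals its column in the table.
For m: m * q = w ≠ s = q * m, so m ∉ Z.
Checking each element this way leaves Z(H) = {j, p}.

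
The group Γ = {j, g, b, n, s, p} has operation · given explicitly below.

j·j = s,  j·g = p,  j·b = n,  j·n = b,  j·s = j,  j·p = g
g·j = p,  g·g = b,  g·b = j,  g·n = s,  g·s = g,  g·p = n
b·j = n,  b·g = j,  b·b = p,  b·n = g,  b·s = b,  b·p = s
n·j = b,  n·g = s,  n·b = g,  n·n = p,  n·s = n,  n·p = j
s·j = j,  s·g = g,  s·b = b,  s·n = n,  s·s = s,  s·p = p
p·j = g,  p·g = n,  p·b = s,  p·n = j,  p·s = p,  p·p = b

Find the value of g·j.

Read row g, column j: g·j = p.
(Structurally, Γ here is isomorphic to the cyclic group Z_6.)

p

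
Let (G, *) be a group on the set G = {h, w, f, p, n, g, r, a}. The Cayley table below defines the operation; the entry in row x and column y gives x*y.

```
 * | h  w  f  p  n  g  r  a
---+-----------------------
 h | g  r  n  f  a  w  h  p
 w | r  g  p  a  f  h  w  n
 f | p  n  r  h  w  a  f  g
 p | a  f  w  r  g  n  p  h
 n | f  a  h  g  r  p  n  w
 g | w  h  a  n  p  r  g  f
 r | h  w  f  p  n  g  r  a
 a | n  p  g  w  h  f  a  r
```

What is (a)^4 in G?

a^1 = a
a^2 = a*a = r
a^3 = r*a = a
a^4 = a*a = r

r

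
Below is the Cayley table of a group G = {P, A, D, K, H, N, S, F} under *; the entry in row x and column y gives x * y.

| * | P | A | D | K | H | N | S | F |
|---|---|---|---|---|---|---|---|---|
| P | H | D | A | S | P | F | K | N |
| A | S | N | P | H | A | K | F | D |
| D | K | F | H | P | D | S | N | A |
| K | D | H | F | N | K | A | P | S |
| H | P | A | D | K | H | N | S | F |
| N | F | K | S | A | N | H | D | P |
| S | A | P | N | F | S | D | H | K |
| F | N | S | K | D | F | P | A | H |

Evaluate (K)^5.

K^1 = K
K^2 = K * K = N
K^3 = N * K = A
K^4 = A * K = H
K^5 = H * K = K

K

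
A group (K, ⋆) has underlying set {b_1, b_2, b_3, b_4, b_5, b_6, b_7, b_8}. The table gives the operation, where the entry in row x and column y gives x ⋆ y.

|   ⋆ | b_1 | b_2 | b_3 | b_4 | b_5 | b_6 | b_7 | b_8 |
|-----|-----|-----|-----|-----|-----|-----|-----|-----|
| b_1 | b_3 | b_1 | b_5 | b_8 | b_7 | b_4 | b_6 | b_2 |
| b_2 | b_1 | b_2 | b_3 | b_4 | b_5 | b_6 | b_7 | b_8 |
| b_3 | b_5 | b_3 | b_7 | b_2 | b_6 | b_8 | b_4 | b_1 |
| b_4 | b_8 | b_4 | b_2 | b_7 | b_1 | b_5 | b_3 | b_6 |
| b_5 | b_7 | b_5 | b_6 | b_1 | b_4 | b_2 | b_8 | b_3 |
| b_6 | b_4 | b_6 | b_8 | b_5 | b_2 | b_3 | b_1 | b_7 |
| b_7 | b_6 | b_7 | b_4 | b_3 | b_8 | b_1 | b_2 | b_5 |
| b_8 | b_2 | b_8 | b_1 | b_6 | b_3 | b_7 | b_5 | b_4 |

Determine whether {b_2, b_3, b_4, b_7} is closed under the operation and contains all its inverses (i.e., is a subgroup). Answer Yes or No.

{b_2, b_3, b_4, b_7} contains the identity b_2.
Checking products: every product of two elements of {b_2, b_3, b_4, b_7} (read from the table) lies in {b_2, b_3, b_4, b_7}, so the set is closed.
In a finite group, a nonempty closed subset is a subgroup. So {b_2, b_3, b_4, b_7} ≤ K.

Yes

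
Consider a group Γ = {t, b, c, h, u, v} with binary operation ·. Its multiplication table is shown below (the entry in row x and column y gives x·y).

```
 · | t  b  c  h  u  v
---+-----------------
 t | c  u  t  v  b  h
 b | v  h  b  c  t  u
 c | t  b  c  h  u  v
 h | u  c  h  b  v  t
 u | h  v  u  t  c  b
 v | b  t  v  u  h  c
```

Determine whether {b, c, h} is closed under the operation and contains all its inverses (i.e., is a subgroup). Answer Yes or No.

{b, c, h} contains the identity c.
Checking products: every product of two elements of {b, c, h} (read from the table) lies in {b, c, h}, so the set is closed.
In a finite group, a nonempty closed subset is a subgroup. So {b, c, h} ≤ Γ.

Yes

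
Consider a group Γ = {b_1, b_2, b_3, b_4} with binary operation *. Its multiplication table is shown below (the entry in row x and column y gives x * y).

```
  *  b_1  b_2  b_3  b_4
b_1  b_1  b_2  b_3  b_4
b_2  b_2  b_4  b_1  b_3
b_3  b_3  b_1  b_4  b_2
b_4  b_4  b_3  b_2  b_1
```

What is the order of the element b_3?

4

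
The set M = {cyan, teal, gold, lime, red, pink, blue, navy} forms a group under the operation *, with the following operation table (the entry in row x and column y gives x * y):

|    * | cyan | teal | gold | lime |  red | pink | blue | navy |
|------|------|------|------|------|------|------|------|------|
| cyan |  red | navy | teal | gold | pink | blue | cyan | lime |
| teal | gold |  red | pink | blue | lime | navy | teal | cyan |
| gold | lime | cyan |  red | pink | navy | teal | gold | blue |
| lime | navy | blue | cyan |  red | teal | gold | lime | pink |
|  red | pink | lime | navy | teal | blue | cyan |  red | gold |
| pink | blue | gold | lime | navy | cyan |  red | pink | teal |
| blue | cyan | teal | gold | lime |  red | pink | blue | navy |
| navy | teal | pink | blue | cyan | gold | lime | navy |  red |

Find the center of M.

An element z is central iff its row equals its column in the table.
For navy: navy * cyan = teal ≠ lime = cyan * navy, so navy ∉ Z.
Checking each element this way leaves Z(M) = {blue, red}.

{blue, red}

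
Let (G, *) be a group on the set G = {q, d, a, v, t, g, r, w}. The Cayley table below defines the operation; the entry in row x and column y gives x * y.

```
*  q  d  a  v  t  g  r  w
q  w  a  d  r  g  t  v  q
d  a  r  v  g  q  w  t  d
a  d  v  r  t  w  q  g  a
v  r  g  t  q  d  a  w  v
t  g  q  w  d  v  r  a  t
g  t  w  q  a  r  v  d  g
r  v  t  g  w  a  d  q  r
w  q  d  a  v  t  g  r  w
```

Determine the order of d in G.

8

The identity element is w (its row matches the header).
d^1 = d
d^2 = d * d = r
d^3 = r * d = t
d^4 = t * d = q
d^5 = q * d = a
d^6 = a * d = v
d^7 = v * d = g
d^8 = g * d = w
The first power of d equal to the identity is d^8, so ord(d) = 8.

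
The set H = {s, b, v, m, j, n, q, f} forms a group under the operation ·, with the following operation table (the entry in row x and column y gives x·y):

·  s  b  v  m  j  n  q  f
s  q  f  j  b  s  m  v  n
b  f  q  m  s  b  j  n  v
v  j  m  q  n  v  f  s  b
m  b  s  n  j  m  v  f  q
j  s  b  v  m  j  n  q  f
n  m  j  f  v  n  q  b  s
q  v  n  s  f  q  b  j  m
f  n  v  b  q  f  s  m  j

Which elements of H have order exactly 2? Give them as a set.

{f, m, q}

Identity is j. Compute the order of each non-identity element by repeated multiplication:
  s: s → q → v → j  (order 4)
  b: b → q → n → j  (order 4)
  v: v → q → s → j  (order 4)
  m: m → j  (order 2)
  n: n → q → b → j  (order 4)
  q: q → j  (order 2)
  f: f → j  (order 2)
Elements of order 2: {f, m, q}.
(Structurally, H here is isomorphic to Z_2 x Z_4.)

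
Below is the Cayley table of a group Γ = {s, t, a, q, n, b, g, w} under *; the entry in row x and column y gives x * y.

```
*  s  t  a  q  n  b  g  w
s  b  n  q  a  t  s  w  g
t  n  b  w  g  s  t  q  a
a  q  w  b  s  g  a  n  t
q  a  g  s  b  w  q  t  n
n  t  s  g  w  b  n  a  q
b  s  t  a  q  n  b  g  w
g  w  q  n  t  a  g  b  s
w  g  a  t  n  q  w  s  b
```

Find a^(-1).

a

First locate the identity: row b matches the header, so b is the identity.
Scan row a for b: a * a = b. Hence a^(-1) = a.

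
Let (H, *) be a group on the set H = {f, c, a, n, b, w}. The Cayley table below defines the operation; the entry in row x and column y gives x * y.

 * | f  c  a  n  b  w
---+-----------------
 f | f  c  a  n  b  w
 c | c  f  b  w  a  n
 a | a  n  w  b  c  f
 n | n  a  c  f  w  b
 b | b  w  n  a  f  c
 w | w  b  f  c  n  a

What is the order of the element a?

The identity element is f (its row matches the header).
a^1 = a
a^2 = a * a = w
a^3 = w * a = f
The first power of a equal to the identity is a^3, so ord(a) = 3.

3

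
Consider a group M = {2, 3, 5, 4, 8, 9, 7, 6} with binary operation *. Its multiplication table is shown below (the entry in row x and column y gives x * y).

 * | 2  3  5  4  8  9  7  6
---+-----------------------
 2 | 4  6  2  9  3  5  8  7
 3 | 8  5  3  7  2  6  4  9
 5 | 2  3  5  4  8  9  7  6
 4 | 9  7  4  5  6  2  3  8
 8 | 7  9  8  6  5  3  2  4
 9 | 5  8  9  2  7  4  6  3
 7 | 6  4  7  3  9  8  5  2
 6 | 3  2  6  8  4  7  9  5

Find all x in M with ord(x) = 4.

Identity is 5. Compute the order of each non-identity element by repeated multiplication:
  2: 2 → 4 → 9 → 5  (order 4)
  3: 3 → 5  (order 2)
  4: 4 → 5  (order 2)
  8: 8 → 5  (order 2)
  9: 9 → 4 → 2 → 5  (order 4)
  7: 7 → 5  (order 2)
  6: 6 → 5  (order 2)
Elements of order 4: {2, 9}.

{2, 9}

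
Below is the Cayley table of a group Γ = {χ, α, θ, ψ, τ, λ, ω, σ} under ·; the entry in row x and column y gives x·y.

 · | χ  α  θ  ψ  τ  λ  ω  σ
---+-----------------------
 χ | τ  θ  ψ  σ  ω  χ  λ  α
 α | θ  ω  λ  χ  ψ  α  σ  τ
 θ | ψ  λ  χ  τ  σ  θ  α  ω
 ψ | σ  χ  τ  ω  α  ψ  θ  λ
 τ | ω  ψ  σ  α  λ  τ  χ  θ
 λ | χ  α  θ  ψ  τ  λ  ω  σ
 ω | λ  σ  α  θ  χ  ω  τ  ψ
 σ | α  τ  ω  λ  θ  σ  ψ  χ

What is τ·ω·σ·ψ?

τ·ω = χ
χ·σ = α
α·ψ = χ

χ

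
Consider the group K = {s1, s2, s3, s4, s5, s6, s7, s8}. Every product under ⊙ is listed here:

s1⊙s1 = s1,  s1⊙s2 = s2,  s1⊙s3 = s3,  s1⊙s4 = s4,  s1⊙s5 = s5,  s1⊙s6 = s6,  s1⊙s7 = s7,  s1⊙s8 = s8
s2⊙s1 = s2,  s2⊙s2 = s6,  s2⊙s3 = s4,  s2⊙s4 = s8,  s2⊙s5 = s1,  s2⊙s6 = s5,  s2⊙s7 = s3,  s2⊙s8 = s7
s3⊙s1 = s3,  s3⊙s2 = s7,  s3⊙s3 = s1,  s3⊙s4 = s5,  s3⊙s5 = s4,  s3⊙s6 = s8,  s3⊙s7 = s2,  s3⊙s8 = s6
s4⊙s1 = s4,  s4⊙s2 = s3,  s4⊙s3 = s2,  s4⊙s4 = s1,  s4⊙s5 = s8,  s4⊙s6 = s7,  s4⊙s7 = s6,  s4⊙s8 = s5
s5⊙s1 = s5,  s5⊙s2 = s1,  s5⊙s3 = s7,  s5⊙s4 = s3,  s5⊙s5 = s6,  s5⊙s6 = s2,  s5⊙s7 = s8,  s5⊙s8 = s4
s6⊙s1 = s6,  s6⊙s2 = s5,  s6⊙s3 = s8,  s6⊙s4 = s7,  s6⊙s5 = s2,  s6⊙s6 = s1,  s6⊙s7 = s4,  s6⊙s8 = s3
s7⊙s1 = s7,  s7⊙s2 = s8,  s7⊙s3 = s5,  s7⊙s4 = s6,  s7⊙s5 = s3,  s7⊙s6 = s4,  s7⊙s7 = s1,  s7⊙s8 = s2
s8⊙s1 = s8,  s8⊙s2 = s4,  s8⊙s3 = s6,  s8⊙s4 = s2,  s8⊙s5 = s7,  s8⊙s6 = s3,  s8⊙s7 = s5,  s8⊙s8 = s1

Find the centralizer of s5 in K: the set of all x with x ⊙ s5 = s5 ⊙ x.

Compare row s5 with column s5 entry by entry.
s2 ⊙ s5 = s1 = s5 ⊙ s2, so s2 commutes with s5.
s8 ⊙ s5 = s7 but s5 ⊙ s8 = s4, so s8 does not.
Collecting the elements that commute with s5: C(s5) = {s1, s2, s5, s6}.

{s1, s2, s5, s6}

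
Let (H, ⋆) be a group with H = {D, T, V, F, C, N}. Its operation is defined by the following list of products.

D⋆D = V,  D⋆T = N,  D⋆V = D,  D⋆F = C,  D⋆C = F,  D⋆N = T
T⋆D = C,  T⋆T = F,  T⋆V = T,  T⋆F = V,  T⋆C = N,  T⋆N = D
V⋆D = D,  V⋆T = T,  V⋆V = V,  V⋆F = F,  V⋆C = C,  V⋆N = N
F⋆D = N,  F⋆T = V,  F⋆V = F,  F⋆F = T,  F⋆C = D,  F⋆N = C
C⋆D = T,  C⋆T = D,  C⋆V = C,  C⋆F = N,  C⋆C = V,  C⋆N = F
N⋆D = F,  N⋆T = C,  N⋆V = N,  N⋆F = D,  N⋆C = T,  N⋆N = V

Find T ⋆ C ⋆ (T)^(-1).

D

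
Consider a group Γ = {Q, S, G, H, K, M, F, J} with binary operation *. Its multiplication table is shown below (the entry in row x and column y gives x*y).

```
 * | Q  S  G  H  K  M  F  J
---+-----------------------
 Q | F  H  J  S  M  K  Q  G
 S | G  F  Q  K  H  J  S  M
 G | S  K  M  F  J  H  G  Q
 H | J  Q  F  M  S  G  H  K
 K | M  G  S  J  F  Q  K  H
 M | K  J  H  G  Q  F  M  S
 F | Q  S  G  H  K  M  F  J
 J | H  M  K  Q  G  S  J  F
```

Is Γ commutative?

G*Q = S but Q*G = J.
Since G and Q do not commute, Γ is not abelian.

No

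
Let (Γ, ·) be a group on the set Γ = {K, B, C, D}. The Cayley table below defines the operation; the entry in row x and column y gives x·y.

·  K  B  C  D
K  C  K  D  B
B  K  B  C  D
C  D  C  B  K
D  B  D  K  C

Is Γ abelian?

Yes

Check whether the table is symmetric across its main diagonal.
Every entry (row x, col y) equals the entry (row y, col x), so Γ is abelian.
(In fact Γ ≅ the cyclic group Z_4.)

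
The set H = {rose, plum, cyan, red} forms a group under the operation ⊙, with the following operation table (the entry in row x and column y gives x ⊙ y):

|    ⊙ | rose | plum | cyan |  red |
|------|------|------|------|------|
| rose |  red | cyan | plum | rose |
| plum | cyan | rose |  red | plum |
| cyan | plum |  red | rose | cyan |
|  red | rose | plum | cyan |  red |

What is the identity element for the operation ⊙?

The identity e satisfies e ⊙ x = x for all x, so its row in the table reproduces the column headers.
Row red reads: rose, plum, cyan, red — exactly the header order. So red is the identity.

red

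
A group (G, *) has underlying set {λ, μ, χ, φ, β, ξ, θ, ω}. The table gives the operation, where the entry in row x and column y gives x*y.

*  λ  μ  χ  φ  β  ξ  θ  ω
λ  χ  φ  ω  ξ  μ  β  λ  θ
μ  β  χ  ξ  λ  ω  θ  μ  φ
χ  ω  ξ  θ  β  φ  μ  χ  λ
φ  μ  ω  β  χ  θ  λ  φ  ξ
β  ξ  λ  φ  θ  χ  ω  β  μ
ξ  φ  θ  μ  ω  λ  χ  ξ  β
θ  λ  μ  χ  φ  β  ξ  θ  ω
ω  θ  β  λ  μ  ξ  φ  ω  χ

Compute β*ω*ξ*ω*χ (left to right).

β*ω = μ
μ*ξ = θ
θ*ω = ω
ω*χ = λ
(Structurally, G here is isomorphic to the quaternion group Q_8.)

λ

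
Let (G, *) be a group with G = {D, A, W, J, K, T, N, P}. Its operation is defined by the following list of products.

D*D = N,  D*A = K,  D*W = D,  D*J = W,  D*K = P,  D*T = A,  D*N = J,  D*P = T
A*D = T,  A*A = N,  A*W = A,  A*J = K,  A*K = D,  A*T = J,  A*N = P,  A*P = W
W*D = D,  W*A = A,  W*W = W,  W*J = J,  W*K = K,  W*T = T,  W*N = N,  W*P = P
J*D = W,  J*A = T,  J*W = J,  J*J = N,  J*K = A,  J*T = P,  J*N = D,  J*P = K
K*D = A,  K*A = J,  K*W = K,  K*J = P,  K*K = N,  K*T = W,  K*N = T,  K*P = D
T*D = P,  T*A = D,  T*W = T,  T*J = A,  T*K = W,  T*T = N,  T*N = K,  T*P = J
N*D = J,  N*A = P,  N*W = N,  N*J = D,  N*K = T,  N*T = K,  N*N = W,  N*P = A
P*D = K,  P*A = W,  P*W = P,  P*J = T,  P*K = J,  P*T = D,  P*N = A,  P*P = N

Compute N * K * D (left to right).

N * K = T
T * D = P
(Structurally, G here is isomorphic to the quaternion group Q_8.)

P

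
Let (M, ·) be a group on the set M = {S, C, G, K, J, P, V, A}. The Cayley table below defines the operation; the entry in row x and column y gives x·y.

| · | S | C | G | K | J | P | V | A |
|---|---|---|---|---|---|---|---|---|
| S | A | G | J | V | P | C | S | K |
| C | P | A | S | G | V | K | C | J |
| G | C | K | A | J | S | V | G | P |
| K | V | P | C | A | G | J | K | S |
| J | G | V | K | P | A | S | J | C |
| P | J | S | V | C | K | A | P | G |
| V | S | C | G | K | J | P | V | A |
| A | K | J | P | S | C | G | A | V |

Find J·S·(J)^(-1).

The identity is V. In row J, the entry V sits in column C, so J^(-1) = C.
J·S = G
G·C = K

K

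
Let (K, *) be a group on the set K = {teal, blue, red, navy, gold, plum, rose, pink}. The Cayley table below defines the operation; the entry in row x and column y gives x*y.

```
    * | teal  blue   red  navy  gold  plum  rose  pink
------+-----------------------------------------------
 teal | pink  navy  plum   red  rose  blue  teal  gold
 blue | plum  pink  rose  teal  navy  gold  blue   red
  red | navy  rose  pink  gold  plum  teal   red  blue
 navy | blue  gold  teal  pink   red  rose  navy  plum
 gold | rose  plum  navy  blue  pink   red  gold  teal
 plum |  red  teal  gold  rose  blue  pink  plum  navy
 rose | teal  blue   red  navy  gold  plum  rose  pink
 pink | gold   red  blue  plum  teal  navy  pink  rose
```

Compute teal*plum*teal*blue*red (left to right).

plum

teal*plum = blue
blue*teal = plum
plum*blue = teal
teal*red = plum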